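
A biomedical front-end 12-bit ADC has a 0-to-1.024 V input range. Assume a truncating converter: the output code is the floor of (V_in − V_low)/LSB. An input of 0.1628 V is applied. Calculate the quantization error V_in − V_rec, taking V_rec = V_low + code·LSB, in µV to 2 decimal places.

One LSB is 1.024 V / 4096 = 250.00 µV.
(0.1628 − 0)/0.00025 = 651.2000; ⌊·⌋ gives code 651.
Reconstructed: 0.16275 V.
Error = 0.1628 − 0.16275 = 5e-05 V = 50.00 µV.

50.00 µV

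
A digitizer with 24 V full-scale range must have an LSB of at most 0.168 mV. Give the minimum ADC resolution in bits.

18 bits

Number of steps required ≥ 24 V / 0.168 mV = 142857.14.
Need 2^N ≥ 142857.14; 2^17 = 131072, 2^18 = 262144.
Minimum N = 18.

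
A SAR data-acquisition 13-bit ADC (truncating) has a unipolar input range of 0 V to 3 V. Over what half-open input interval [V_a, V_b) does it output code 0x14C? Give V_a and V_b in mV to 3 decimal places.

[121.582 mV, 121.948 mV)

LSB = 3/2^13 = 366.21 µV.
Code 0x14C = 332 decimal.
V_a = V_low + 332·LSB = 0.121582 V; V_b = V_low + 333·LSB = 0.121948 V.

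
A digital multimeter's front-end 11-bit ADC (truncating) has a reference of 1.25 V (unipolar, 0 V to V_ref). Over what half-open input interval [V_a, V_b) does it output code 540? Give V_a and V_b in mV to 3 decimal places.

[329.590 mV, 330.200 mV)

LSB = 1.25/2^11 = 0.610 mV.
V_a = V_low + 540·LSB = 0.32959 V; V_b = V_low + 541·LSB = 0.3302 V.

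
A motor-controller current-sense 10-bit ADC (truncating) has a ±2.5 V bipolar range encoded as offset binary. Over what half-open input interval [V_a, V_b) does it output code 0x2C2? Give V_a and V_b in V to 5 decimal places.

LSB = 5/2^10 = 4.883 mV.
Code 0x2C2 = 706 decimal.
V_a = V_low + 706·LSB = 0.947266 V; V_b = V_low + 707·LSB = 0.952148 V.

[0.94727 V, 0.95215 V)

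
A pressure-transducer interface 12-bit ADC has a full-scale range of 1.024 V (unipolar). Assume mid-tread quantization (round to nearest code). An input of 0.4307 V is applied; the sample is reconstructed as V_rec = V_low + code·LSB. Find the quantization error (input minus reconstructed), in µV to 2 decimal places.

-50.00 µV

LSB = 1.024/2^12 = 250.00 µV.
Scaled input = 1722.8000 LSBs, so code = 1723.
Reconstructed: 0.43075 V.
Error = 0.4307 − 0.43075 = -5e-05 V = -50.00 µV.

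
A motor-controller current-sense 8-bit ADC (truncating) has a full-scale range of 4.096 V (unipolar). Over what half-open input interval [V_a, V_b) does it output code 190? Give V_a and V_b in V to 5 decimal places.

[3.04000 V, 3.05600 V)

LSB = 4.096/2^8 = 16.000 mV.
V_a = V_low + 190·LSB = 3.04 V; V_b = V_low + 191·LSB = 3.056 V.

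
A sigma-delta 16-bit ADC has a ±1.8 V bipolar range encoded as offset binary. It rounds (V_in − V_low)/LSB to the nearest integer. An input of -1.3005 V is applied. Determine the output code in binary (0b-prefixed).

Full-scale span = 3.6 V; LSB = 3.6/2^16 = 54.93 µV.
Input sits at 9093.120 steps above V_low.
So the output code is 9093.
In binary (0b-prefixed): 0b10001110000101.

code 0b10001110000101 (decimal 9093)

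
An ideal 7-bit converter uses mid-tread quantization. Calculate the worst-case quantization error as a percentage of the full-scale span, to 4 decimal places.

0.3906 %

Rounding → worst-case error = ½ LSB = V_FS/2^8, so 100/256 = 0.390625 % of full scale.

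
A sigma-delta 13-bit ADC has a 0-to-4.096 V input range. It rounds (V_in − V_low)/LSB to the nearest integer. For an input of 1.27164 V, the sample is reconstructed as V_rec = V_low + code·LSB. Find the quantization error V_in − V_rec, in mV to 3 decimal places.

One LSB is 4.096 V / 8192 = 0.500 mV.
(V_in − V_low)/LSB = (1.27164 − 0)/0.0005 = 2543.2800 → code 2543 (round).
Reconstructed: 1.2715 V.
V_in − V_rec = 0.00014 V = 0.140 mV.

0.140 mV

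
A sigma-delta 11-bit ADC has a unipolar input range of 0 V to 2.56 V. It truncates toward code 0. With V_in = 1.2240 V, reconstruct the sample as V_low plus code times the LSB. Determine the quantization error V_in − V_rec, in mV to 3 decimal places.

0.250 mV

LSB = 2.56/2^11 = 1.250 mV.
Scaled input = 979.2000 LSBs, so code = 979.
V_rec = 0 + 979·0.00125 = 1.22375 V.
Difference: 0.00025 V → 0.250 mV.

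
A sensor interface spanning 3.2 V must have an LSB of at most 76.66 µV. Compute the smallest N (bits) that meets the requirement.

16 bits

Number of steps required ≥ 3.2 V / 76.66 µV = 41742.76.
Need 2^N ≥ 41742.76; 2^15 = 32768, 2^16 = 65536.
Minimum N = 16.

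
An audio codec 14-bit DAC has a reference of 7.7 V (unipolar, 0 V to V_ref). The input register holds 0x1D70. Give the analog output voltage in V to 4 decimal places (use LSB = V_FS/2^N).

LSB = 7.7 V / 2^14 = 469.97 µV.
Code 0x1D70 = 7536 decimal.
V_out = 0 + 7536 × 0.000469971 V = 3.5417 V.

3.5417 V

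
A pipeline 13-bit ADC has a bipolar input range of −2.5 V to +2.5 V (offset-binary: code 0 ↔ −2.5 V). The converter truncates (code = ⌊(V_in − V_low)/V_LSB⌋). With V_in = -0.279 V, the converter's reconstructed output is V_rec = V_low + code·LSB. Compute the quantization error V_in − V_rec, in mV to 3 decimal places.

One LSB is 5 V / 8192 = 0.610 mV.
(-0.279 − (−2.5))/0.000610352 = 3638.8864; ⌊·⌋ gives code 3638.
Reconstructed: -0.27954102 V.
Difference: 0.000541016 V → 0.541 mV.

0.541 mV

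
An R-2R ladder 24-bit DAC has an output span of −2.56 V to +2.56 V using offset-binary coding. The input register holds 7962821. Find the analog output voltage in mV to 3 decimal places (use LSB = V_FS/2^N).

LSB = 5.12 V / 2^24 = 0.31 µV.
V_out = (−2.56) + 7962821 × 3.05176e-07 V = -0.12994 V.
= -129.940 mV.

-129.940 mV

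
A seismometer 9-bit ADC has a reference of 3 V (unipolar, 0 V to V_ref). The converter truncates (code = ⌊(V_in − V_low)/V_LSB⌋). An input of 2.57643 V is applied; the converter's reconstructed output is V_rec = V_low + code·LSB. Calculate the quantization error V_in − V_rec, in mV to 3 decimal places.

One LSB is 3 V / 512 = 5.859 mV.
(2.57643 − 0)/0.00585938 = 439.7107; ⌊·⌋ gives code 439.
Code 439 maps back to 0 + 439×0.00585938 V = 2.5722656 V.
Difference: 0.00416437 V → 4.164 mV.

4.164 mV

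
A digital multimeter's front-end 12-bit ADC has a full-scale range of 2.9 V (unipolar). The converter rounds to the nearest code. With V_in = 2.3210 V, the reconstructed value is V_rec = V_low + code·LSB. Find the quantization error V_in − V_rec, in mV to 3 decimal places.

One LSB is 2.9 V / 4096 = 0.708 mV.
(V_in − V_low)/LSB = (2.3210 − 0)/0.000708008 = 3278.2124 → code 3278 (round).
V_rec = 0 + 3278·0.000708008 = 2.3208496 V.
Error = 2.3210 − 2.3208496 = 0.000150391 V = 0.150 mV.

0.150 mV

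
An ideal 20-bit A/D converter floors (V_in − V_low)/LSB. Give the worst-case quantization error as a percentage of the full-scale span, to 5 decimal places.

Truncating → worst-case error = 1 LSB = V_FS/2^20, so 100/1048576 = 9.53674e-05 % of full scale.

0.00010 %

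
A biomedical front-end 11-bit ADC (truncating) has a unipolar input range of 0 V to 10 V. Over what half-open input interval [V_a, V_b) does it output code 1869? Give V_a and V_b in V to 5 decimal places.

[9.12598 V, 9.13086 V)

LSB = 10/2^11 = 4.883 mV.
V_a = V_low + 1869·LSB = 9.12598 V; V_b = V_low + 1870·LSB = 9.13086 V.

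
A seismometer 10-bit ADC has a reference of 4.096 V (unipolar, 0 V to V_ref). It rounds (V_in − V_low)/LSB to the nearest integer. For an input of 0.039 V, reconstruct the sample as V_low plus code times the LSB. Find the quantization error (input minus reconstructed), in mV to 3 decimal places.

LSB = 4.096/2^10 = 4.000 mV.
Scaled input = 9.7500 LSBs, so code = 10.
Code 10 maps back to 0 + 10×0.004 V = 0.04 V.
V_in − V_rec = -0.001 V = -1.000 mV.

-1.000 mV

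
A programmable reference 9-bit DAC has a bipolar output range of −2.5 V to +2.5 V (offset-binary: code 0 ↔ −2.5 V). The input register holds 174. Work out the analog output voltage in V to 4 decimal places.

-0.8008 V

LSB = 5 V / 2^9 = 9.766 mV.
V_out = (−2.5) + 174 × 0.00976562 V = -0.800781 V.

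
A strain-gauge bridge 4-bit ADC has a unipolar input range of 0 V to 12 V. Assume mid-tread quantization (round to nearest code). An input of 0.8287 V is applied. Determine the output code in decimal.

code 1

With 16 levels over 12 V, one step is 0.7500 V.
(V_in − V_low)/LSB = (0.8287 − 0) / 0.75 = 1.105.
Round → code 1.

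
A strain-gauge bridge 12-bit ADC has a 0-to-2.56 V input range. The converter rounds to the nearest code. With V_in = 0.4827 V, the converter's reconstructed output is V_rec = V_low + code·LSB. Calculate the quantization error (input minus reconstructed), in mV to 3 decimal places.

0.200 mV

One LSB is 2.56 V / 4096 = 0.625 mV.
(V_in − V_low)/LSB = (0.4827 − 0)/0.000625 = 772.3200 → code 772 (round).
Code 772 maps back to 0 + 772×0.000625 V = 0.4825 V.
Error = 0.4827 − 0.4825 = 0.0002 V = 0.200 mV.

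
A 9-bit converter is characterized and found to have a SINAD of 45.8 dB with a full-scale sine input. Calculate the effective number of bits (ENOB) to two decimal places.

7.32 bits

ENOB = (SINAD − 1.76) / 6.02 = (45.8 − 1.76)/6.02 = 7.316.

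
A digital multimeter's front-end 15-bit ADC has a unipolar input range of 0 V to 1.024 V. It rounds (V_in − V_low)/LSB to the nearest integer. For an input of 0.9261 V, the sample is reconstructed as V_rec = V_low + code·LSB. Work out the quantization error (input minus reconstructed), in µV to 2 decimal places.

6.25 µV

LSB = 1.024/2^15 = 31.25 µV.
Scaled input = 29635.2000 LSBs, so code = 29635.
Code 29635 maps back to 0 + 29635×3.125e-05 V = 0.92609375 V.
V_in − V_rec = 6.25e-06 V = 6.25 µV.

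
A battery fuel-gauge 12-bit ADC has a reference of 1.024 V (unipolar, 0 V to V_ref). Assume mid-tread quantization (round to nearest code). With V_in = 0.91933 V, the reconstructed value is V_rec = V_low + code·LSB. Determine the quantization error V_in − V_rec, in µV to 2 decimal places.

Step size: 1.024 V ÷ 2^12 = 250.00 µV.
(V_in − V_low)/LSB = (0.91933 − 0)/0.00025 = 3677.3200 → code 3677 (round).
Reconstructed: 0.91925 V.
V_in − V_rec = 8e-05 V = 80.00 µV.

80.00 µV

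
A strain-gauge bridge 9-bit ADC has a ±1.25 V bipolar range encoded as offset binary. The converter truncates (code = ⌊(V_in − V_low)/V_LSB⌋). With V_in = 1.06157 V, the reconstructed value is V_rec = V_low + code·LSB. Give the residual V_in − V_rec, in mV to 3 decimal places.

One LSB is 2.5 V / 512 = 4.883 mV.
(1.06157 − (−1.25))/0.00488281 = 473.4095; ⌊·⌋ gives code 473.
Reconstructed: 1.0595703 V.
Error = 1.06157 − 1.0595703 = 0.00199969 V = 2.000 mV.

2.000 mV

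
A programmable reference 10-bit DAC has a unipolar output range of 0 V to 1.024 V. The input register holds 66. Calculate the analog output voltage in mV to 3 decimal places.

66.000 mV

LSB = 1.024 V / 2^10 = 1.000 mV.
V_out = 0 + 66 × 0.001 V = 0.066 V.
= 66.000 mV.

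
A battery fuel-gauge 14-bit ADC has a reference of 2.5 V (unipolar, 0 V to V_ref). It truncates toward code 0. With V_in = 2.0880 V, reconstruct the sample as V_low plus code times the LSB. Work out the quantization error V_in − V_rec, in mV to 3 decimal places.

0.140 mV

Step size: 2.5 V ÷ 2^14 = 152.59 µV.
(V_in − V_low)/LSB = (2.0880 − 0)/0.000152588 = 13683.9168 → code 13683 (floor).
Code 13683 maps back to 0 + 13683×0.000152588 V = 2.0878601 V.
Error = 2.0880 − 2.0878601 = 0.000139893 V = 0.140 mV.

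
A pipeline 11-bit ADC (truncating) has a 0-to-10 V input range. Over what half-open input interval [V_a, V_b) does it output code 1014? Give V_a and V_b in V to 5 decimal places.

LSB = 10/2^11 = 4.883 mV.
V_a = V_low + 1014·LSB = 4.95117 V; V_b = V_low + 1015·LSB = 4.95605 V.

[4.95117 V, 4.95605 V)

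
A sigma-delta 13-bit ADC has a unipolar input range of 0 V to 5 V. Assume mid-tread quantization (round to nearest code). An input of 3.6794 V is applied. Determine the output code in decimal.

code 6028

With 8192 levels over 5 V, one step is 0.610 mV.
Input sits at 6028.329 steps above V_low.
Round → code 6028.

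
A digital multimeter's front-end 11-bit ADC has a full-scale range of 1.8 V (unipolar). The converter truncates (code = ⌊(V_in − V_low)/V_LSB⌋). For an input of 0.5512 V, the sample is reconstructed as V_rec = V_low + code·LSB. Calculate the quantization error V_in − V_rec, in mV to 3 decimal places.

0.126 mV

LSB = 1.8/2^11 = 0.879 mV.
Scaled input = 627.1431 LSBs, so code = 627.
Code 627 maps back to 0 + 627×0.000878906 V = 0.55107422 V.
Difference: 0.000125781 V → 0.126 mV.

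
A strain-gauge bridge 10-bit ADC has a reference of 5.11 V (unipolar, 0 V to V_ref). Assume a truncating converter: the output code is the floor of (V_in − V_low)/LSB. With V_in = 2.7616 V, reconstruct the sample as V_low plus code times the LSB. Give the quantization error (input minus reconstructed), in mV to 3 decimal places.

LSB = 5.11/2^10 = 4.990 mV.
(V_in − V_low)/LSB = (2.7616 − 0)/0.00499023 = 553.4009 → code 553 (floor).
Reconstructed: 2.7595996 V.
Error = 2.7616 − 2.7595996 = 0.00200039 V = 2.000 mV.

2.000 mV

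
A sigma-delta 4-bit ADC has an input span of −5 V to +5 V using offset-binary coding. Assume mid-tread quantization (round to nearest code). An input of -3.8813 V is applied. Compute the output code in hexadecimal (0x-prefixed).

Full-scale span = 10 V; LSB = 10/2^4 = 0.6250 V.
(V_in − V_low)/LSB = (-3.8813 − (−5)) / 0.625 = 1.790.
Round → code 2.
In hexadecimal (0x-prefixed): 0x2.

code 0x2 (decimal 2)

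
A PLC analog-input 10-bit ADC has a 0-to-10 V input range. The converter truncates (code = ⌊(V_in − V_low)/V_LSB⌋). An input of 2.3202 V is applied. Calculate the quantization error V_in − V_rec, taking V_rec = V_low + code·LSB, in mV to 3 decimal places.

5.747 mV

Step size: 10 V ÷ 2^10 = 9.766 mV.
(2.3202 − 0)/0.00976562 = 237.5885; ⌊·⌋ gives code 237.
Code 237 maps back to 0 + 237×0.00976562 V = 2.3144531 V.
V_in − V_rec = 0.00574688 V = 5.747 mV.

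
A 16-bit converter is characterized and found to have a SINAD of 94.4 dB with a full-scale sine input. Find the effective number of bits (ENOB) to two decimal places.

15.39 bits

ENOB = (SINAD − 1.76) / 6.02 = (94.4 − 1.76)/6.02 = 15.389.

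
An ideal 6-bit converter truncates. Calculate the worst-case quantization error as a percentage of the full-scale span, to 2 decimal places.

1.56 %

Truncating → worst-case error = 1 LSB = V_FS/2^6, so 100/64 = 1.5625 % of full scale.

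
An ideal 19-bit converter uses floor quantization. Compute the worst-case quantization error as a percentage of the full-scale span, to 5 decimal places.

Truncating → worst-case error = 1 LSB = V_FS/2^19, so 100/524288 = 0.000190735 % of full scale.

0.00019 %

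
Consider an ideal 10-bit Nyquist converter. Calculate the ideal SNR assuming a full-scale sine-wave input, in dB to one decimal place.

62.0 dB

SNR ≈ 6.02·N + 1.76 dB = 6.02·10 + 1.76 = 61.96 dB.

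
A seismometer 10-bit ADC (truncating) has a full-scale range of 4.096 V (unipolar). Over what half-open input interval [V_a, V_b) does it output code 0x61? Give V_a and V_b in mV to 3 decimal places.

[388.000 mV, 392.000 mV)

LSB = 4.096/2^10 = 4.000 mV.
Code 0x61 = 97 decimal.
V_a = V_low + 97·LSB = 0.388 V; V_b = V_low + 98·LSB = 0.392 V.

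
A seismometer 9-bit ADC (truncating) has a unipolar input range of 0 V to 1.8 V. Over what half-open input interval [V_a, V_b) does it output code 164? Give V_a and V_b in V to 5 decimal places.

LSB = 1.8/2^9 = 3.516 mV.
V_a = V_low + 164·LSB = 0.576562 V; V_b = V_low + 165·LSB = 0.580078 V.

[0.57656 V, 0.58008 V)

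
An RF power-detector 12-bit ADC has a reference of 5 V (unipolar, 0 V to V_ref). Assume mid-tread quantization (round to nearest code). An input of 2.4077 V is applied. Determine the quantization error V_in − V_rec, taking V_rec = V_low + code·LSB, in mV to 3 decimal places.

0.473 mV

LSB = 5/2^12 = 1.221 mV.
Scaled input = 1972.3878 LSBs, so code = 1972.
Reconstructed: 2.4072266 V.
V_in − V_rec = 0.000473438 V = 0.473 mV.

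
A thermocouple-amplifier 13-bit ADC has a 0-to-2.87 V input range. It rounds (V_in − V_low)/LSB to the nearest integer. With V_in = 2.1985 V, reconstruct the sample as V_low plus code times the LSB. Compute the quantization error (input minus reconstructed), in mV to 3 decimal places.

One LSB is 2.87 V / 8192 = 350.34 µV.
(2.1985 − 0)/0.000350342 = 6275.3003; round gives code 6275.
Reconstructed: 2.1983948 V.
Difference: 0.000105225 V → 0.105 mV.

0.105 mV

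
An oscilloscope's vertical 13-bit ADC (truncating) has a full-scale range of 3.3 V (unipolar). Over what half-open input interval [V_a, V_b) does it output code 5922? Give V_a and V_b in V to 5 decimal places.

LSB = 3.3/2^13 = 402.83 µV.
V_a = V_low + 5922·LSB = 2.38557 V; V_b = V_low + 5923·LSB = 2.38597 V.

[2.38557 V, 2.38597 V)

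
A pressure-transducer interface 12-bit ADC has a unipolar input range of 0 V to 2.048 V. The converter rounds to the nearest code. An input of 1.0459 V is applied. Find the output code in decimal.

Full-scale span = 2.048 V; LSB = 2.048/2^12 = 0.500 mV.
(1.0459 − 0) / 0.0005 = 2091.800 LSBs.
round(2091.800) = 2092.

code 2092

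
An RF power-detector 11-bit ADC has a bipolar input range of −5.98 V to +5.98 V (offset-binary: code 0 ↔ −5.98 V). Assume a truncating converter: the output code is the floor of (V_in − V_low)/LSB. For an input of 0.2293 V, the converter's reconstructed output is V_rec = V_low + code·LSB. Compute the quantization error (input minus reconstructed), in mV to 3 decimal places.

LSB = 11.96/2^11 = 5.840 mV.
(0.2293 − (−5.98))/0.00583984 = 1063.2647; ⌊·⌋ gives code 1063.
V_rec = (−5.98) + 1063·0.00583984 = 0.22775391 V.
V_in − V_rec = 0.00154609 V = 1.546 mV.

1.546 mV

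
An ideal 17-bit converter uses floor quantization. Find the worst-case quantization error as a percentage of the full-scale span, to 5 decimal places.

Truncating → worst-case error = 1 LSB = V_FS/2^17, so 100/131072 = 0.000762939 % of full scale.

0.00076 %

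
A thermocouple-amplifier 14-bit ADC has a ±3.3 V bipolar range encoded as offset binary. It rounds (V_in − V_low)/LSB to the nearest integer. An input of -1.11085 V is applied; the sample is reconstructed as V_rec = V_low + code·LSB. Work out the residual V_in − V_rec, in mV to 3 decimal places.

0.161 mV

Step size: 6.6 V ÷ 2^14 = 402.83 µV.
(V_in − V_low)/LSB = (-1.11085 − (−3.3))/0.000402832 = 5434.3990 → code 5434 (round).
Reconstructed: -1.1110107 V.
Error = -1.11085 − (−1.1110107) = 0.000160742 V = 0.161 mV.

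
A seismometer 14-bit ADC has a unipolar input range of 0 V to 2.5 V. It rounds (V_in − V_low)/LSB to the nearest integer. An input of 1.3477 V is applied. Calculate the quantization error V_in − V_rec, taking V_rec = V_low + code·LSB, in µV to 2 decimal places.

43.75 µV

One LSB is 2.5 V / 16384 = 152.59 µV.
(1.3477 − 0)/0.000152588 = 8832.2867; round gives code 8832.
Code 8832 maps back to 0 + 8832×0.000152588 V = 1.3476562 V.
V_in − V_rec = 4.375e-05 V = 43.75 µV.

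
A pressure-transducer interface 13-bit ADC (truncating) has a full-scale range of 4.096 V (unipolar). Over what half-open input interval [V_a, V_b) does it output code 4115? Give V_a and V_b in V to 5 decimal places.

[2.05750 V, 2.05800 V)

LSB = 4.096/2^13 = 0.500 mV.
V_a = V_low + 4115·LSB = 2.0575 V; V_b = V_low + 4116·LSB = 2.058 V.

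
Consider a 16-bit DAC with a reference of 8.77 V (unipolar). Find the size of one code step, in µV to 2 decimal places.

133.82 µV

Full-scale span = 8.77 V.
LSB = 8.77 / 2^16 = 8.77 / 65536 = 0.00013382 V = 133.82 µV.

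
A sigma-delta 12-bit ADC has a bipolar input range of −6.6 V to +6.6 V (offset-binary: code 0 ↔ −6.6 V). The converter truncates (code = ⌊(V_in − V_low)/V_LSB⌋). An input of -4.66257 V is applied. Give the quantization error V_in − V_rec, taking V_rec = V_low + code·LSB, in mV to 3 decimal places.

One LSB is 13.2 V / 4096 = 3.223 mV.
(-4.66257 − (−6.6))/0.00322266 = 601.1904; ⌊·⌋ gives code 601.
V_rec = (−6.6) + 601·0.00322266 = -4.6631836 V.
V_in − V_rec = 0.000613594 V = 0.614 mV.

0.614 mV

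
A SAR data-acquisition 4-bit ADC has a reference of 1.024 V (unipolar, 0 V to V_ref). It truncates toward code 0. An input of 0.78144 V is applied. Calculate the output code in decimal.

Full-scale span = 1.024 V; LSB = 1.024/2^4 = 64.000 mV.
(0.78144 − 0) / 0.064 = 12.210 LSBs.
So the output code is 12.

code 12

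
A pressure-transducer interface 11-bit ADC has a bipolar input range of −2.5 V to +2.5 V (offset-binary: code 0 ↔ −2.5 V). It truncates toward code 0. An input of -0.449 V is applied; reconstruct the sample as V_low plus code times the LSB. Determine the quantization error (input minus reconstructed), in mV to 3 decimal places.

0.219 mV

One LSB is 5 V / 2048 = 2.441 mV.
(V_in − V_low)/LSB = (-0.449 − (−2.5))/0.00244141 = 840.0896 → code 840 (floor).
Code 840 maps back to (−2.5) + 840×0.00244141 V = -0.44921875 V.
Error = -0.449 − (−0.44921875) = 0.00021875 V = 0.219 mV.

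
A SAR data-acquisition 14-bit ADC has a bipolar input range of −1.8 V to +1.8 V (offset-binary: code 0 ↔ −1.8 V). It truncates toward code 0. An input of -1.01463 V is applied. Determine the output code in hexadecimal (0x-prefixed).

code 0xDF6 (decimal 3574)

LSB = 3.6 V / 16384 = 219.73 µV.
(V_in − V_low)/LSB = (-1.01463 − (−1.8)) / 0.000219727 = 3574.306.
Floor → code 3574.
In hexadecimal (0x-prefixed): 0xDF6.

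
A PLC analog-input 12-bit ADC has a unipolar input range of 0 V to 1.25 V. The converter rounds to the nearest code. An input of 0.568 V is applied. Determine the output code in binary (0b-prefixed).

Full-scale span = 1.25 V; LSB = 1.25/2^12 = 305.18 µV.
Input sits at 1861.222 steps above V_low.
Round → code 1861.
In binary (0b-prefixed): 0b11101000101.

code 0b11101000101 (decimal 1861)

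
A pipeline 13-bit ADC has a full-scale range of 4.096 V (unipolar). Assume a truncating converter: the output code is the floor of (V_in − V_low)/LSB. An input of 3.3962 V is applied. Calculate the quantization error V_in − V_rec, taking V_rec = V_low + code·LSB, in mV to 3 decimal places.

0.200 mV

Step size: 4.096 V ÷ 2^13 = 0.500 mV.
Scaled input = 6792.4000 LSBs, so code = 6792.
V_rec = 0 + 6792·0.0005 = 3.396 V.
Difference: 0.0002 V → 0.200 mV.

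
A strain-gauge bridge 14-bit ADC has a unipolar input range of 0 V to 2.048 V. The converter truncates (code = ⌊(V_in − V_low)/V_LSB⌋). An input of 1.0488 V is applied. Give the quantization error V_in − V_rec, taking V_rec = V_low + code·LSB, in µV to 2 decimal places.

50.00 µV

LSB = 2.048/2^14 = 125.00 µV.
Scaled input = 8390.4000 LSBs, so code = 8390.
Code 8390 maps back to 0 + 8390×0.000125 V = 1.04875 V.
V_in − V_rec = 5e-05 V = 50.00 µV.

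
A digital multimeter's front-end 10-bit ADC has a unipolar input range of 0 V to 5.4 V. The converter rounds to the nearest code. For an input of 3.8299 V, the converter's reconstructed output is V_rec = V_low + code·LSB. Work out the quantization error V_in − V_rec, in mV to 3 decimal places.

LSB = 5.4/2^10 = 5.273 mV.
(V_in − V_low)/LSB = (3.8299 − 0)/0.00527344 = 726.2625 → code 726 (round).
V_rec = 0 + 726·0.00527344 = 3.8285156 V.
Error = 3.8299 − 3.8285156 = 0.00138437 V = 1.384 mV.

1.384 mV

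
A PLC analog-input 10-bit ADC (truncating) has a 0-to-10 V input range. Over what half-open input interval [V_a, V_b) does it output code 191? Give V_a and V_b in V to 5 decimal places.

[1.86523 V, 1.87500 V)

LSB = 10/2^10 = 9.766 mV.
V_a = V_low + 191·LSB = 1.86523 V; V_b = V_low + 192·LSB = 1.875 V.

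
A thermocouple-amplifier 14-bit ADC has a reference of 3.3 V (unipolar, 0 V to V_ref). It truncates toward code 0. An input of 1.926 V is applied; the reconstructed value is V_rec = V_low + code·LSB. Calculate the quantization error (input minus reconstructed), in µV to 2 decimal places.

60.06 µV

Step size: 3.3 V ÷ 2^14 = 201.42 µV.
(1.926 − 0)/0.000201416 = 9562.2982; ⌊·⌋ gives code 9562.
Code 9562 maps back to 0 + 9562×0.000201416 V = 1.9259399 V.
Difference: 6.00586e-05 V → 60.06 µV.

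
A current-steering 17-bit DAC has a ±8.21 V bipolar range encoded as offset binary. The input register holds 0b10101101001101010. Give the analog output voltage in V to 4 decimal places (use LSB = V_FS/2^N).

2.8996 V

LSB = 16.42 V / 2^17 = 125.27 µV.
Code 0b10101101001101010 = 88682 decimal.
V_out = (−8.21) + 88682 × 0.000125275 V = 2.89961 V.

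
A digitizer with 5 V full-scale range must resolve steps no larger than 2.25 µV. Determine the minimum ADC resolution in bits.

22 bits

Number of steps required ≥ 5 V / 2.25 µV = 2222222.22.
Need 2^N ≥ 2222222.22; 2^21 = 2097152, 2^22 = 4194304.
Minimum N = 22.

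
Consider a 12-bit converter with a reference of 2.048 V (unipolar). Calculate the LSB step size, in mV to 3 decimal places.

0.500 mV

Full-scale span = 2.048 V.
LSB = 2.048 / 2^12 = 2.048 / 4096 = 0.0005 V = 0.500 mV.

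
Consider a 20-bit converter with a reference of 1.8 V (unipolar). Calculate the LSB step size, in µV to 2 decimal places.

1.72 µV

Full-scale span = 1.8 V.
LSB = 1.8 / 2^20 = 1.8 / 1048576 = 1.71661e-06 V = 1.72 µV.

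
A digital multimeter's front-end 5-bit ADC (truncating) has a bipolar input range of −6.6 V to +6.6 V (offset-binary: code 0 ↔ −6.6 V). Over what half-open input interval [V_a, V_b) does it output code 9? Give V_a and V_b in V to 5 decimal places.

[-2.88750 V, -2.47500 V)

LSB = 13.2/2^5 = 412.500 mV.
V_a = V_low + 9·LSB = -2.8875 V; V_b = V_low + 10·LSB = -2.475 V.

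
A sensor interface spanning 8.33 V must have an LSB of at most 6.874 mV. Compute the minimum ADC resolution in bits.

Number of steps required ≥ 8.33 V / 6.874 mV = 1211.81.
Need 2^N ≥ 1211.81; 2^10 = 1024, 2^11 = 2048.
Minimum N = 11.

11 bits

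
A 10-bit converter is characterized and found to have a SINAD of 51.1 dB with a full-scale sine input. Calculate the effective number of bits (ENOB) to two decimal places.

ENOB = (SINAD − 1.76) / 6.02 = (51.1 − 1.76)/6.02 = 8.196.

8.20 bits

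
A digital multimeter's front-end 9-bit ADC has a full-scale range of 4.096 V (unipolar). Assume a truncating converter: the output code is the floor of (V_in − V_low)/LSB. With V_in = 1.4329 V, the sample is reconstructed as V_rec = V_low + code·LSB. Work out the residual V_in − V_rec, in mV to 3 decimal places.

LSB = 4.096/2^9 = 8.000 mV.
(V_in − V_low)/LSB = (1.4329 − 0)/0.008 = 179.1125 → code 179 (floor).
Code 179 maps back to 0 + 179×0.008 V = 1.432 V.
Error = 1.4329 − 1.432 = 0.0009 V = 0.900 mV.

0.900 mV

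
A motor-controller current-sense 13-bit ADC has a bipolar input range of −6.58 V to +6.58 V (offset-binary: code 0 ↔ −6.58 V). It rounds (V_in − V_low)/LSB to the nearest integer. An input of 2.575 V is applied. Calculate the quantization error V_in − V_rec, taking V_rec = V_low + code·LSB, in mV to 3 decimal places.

-0.132 mV

One LSB is 13.16 V / 8192 = 1.606 mV.
Scaled input = 5698.9179 LSBs, so code = 5699.
Reconstructed: 2.5751318 V.
Difference: -0.000131836 V → -0.132 mV.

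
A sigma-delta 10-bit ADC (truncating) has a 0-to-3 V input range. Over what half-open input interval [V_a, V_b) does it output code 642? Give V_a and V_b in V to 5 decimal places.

LSB = 3/2^10 = 2.930 mV.
V_a = V_low + 642·LSB = 1.88086 V; V_b = V_low + 643·LSB = 1.88379 V.

[1.88086 V, 1.88379 V)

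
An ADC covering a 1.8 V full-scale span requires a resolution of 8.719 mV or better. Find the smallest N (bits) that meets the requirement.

8 bits

Number of steps required ≥ 1.8 V / 8.719 mV = 206.45.
Need 2^N ≥ 206.45; 2^7 = 128, 2^8 = 256.
Minimum N = 8.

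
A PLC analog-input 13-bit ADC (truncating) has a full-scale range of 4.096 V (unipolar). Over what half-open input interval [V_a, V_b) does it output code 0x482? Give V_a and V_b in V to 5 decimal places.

LSB = 4.096/2^13 = 0.500 mV.
Code 0x482 = 1154 decimal.
V_a = V_low + 1154·LSB = 0.577 V; V_b = V_low + 1155·LSB = 0.5775 V.

[0.57700 V, 0.57750 V)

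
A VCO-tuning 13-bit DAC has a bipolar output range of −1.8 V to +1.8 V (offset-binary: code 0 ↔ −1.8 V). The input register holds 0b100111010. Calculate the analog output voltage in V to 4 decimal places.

-1.6620 V

LSB = 3.6 V / 2^13 = 439.45 µV.
Code 0b100111010 = 314 decimal.
V_out = (−1.8) + 314 × 0.000439453 V = -1.66201 V.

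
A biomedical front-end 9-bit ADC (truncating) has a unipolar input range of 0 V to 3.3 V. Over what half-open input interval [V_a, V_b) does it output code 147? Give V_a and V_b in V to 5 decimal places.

[0.94746 V, 0.95391 V)

LSB = 3.3/2^9 = 6.445 mV.
V_a = V_low + 147·LSB = 0.947461 V; V_b = V_low + 148·LSB = 0.953906 V.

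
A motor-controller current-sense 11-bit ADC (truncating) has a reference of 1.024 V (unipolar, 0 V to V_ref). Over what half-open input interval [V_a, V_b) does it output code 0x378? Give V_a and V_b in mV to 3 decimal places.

[444.000 mV, 444.500 mV)

LSB = 1.024/2^11 = 0.500 mV.
Code 0x378 = 888 decimal.
V_a = V_low + 888·LSB = 0.444 V; V_b = V_low + 889·LSB = 0.4445 V.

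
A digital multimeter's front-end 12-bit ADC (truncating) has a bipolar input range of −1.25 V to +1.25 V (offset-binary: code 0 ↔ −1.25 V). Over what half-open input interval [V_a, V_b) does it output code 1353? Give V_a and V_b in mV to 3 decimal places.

[-424.194 mV, -423.584 mV)

LSB = 2.5/2^12 = 0.610 mV.
V_a = V_low + 1353·LSB = -0.424194 V; V_b = V_low + 1354·LSB = -0.423584 V.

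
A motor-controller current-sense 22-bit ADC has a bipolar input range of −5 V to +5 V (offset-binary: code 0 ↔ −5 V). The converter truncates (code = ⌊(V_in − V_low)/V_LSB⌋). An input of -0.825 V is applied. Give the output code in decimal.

With 4194304 levels over 10 V, one step is 2.38 µV.
Input sits at 1751121.920 steps above V_low.
So the output code is 1751121.

code 1751121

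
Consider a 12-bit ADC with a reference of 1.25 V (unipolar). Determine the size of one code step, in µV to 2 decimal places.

305.18 µV

Full-scale span = 1.25 V.
LSB = 1.25 / 2^12 = 1.25 / 4096 = 0.000305176 V = 305.18 µV.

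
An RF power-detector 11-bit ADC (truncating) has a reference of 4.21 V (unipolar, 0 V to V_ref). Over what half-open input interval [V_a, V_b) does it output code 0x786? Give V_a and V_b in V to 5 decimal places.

LSB = 4.21/2^11 = 2.056 mV.
Code 0x786 = 1926 decimal.
V_a = V_low + 1926·LSB = 3.95921 V; V_b = V_low + 1927·LSB = 3.96126 V.

[3.95921 V, 3.96126 V)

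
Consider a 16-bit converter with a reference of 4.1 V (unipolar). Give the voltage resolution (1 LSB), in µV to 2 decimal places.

62.56 µV

Full-scale span = 4.1 V.
LSB = 4.1 / 2^16 = 4.1 / 65536 = 6.2561e-05 V = 62.56 µV.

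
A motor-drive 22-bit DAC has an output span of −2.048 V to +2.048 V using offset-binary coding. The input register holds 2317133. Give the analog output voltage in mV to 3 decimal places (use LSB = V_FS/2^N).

LSB = 4.096 V / 2^22 = 0.98 µV.
V_out = (−2.048) + 2317133 × 9.76563e-07 V = 0.214825 V.
= 214.825 mV.

214.825 mV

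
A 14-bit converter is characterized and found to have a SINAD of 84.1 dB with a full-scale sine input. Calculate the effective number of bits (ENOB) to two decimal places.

ENOB = (SINAD − 1.76) / 6.02 = (84.1 − 1.76)/6.02 = 13.678.

13.68 bits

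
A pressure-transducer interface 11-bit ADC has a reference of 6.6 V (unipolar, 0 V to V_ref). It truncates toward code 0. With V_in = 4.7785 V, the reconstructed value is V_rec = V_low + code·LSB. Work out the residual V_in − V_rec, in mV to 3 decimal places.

LSB = 6.6/2^11 = 3.223 mV.
Scaled input = 1482.7830 LSBs, so code = 1482.
V_rec = 0 + 1482·0.00322266 = 4.7759766 V.
V_in − V_rec = 0.00252344 V = 2.523 mV.

2.523 mV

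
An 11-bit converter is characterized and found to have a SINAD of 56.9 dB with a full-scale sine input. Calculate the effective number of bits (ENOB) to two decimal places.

ENOB = (SINAD − 1.76) / 6.02 = (56.9 − 1.76)/6.02 = 9.159.

9.16 bits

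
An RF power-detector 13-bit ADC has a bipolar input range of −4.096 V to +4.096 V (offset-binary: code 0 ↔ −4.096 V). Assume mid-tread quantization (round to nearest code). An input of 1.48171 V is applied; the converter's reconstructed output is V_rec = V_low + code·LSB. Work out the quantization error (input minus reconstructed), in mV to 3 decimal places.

One LSB is 8.192 V / 8192 = 1.000 mV.
(1.48171 − (−4.096))/0.001 = 5577.7100; round gives code 5578.
V_rec = (−4.096) + 5578·0.001 = 1.482 V.
Error = 1.48171 − 1.482 = -0.00029 V = -0.290 mV.

-0.290 mV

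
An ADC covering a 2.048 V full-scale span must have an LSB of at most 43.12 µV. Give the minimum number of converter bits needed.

Number of steps required ≥ 2.048 V / 43.12 µV = 47495.36.
Need 2^N ≥ 47495.36; 2^15 = 32768, 2^16 = 65536.
Minimum N = 16.

16 bits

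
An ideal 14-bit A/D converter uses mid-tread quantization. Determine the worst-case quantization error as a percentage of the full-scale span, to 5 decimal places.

0.00305 %

Rounding → worst-case error = ½ LSB = V_FS/2^15, so 100/32768 = 0.00305176 % of full scale.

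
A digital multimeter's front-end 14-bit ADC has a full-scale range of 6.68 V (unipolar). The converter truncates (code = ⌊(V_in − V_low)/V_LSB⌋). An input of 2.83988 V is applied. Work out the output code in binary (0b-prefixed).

code 0b1101100110101 (decimal 6965)

LSB = 6.68 V / 16384 = 407.71 µV.
Input sits at 6965.358 steps above V_low.
So the output code is 6965.
In binary (0b-prefixed): 0b1101100110101.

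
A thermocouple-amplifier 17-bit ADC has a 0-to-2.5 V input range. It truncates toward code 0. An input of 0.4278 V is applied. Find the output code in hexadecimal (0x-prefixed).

code 0x579D (decimal 22429)

LSB = 2.5 V / 131072 = 19.07 µV.
Input sits at 22429.041 steps above V_low.
Floor → code 22429.
In hexadecimal (0x-prefixed): 0x579D.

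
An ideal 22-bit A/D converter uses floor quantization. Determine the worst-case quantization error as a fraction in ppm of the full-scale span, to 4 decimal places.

Truncating → worst-case error = 1 LSB = V_FS/2^22, so 1e+06/4194304 = 0.238419 ppm of full scale.

0.2384 ppm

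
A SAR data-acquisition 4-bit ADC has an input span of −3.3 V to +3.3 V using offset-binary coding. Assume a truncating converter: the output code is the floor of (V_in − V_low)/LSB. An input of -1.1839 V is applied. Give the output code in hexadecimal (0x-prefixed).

code 0x5 (decimal 5)

With 16 levels over 6.6 V, one step is 412.500 mV.
(-1.1839 − (−3.3)) / 0.4125 = 5.130 LSBs.
Floor → code 5.
In hexadecimal (0x-prefixed): 0x5.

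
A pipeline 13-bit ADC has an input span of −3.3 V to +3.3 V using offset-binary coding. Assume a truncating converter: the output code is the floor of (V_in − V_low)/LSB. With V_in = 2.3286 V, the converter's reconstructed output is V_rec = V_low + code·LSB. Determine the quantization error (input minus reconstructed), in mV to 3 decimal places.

0.231 mV

Step size: 6.6 V ÷ 2^13 = 0.806 mV.
(V_in − V_low)/LSB = (2.3286 − (−3.3))/0.000805664 = 6986.2865 → code 6986 (floor).
Reconstructed: 2.3283691 V.
Difference: 0.000230859 V → 0.231 mV.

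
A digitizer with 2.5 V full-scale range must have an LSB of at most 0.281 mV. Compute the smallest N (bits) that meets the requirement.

14 bits

Number of steps required ≥ 2.5 V / 0.281 mV = 8896.80.
Need 2^N ≥ 8896.80; 2^13 = 8192, 2^14 = 16384.
Minimum N = 14.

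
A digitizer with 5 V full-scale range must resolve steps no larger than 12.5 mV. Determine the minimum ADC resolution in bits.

9 bits

Number of steps required ≥ 5 V / 12.5 mV = 400.00.
Need 2^N ≥ 400.00; 2^8 = 256, 2^9 = 512.
Minimum N = 9.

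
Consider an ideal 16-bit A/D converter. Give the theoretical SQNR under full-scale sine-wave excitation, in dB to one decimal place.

SNR ≈ 6.02·N + 1.76 dB = 6.02·16 + 1.76 = 98.08 dB.

98.1 dB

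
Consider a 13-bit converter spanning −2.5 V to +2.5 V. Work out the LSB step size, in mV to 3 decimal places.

Full-scale span = 5 V.
LSB = 5 / 2^13 = 5 / 8192 = 0.000610352 V = 0.610 mV.

0.610 mV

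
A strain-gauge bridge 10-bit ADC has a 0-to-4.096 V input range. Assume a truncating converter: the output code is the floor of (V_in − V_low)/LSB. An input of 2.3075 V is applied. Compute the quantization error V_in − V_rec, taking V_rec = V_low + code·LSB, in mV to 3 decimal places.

One LSB is 4.096 V / 1024 = 4.000 mV.
Scaled input = 576.8750 LSBs, so code = 576.
V_rec = 0 + 576·0.004 = 2.304 V.
Error = 2.3075 − 2.304 = 0.0035 V = 3.500 mV.

3.500 mV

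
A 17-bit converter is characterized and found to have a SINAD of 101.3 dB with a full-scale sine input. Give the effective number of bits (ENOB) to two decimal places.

16.53 bits

ENOB = (SINAD − 1.76) / 6.02 = (101.3 − 1.76)/6.02 = 16.535.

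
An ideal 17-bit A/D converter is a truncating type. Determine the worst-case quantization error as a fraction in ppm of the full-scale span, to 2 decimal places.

Truncating → worst-case error = 1 LSB = V_FS/2^17, so 1e+06/131072 = 7.62939 ppm of full scale.

7.63 ppm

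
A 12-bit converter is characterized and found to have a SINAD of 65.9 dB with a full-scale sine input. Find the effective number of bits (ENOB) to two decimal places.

ENOB = (SINAD − 1.76) / 6.02 = (65.9 − 1.76)/6.02 = 10.654.

10.65 bits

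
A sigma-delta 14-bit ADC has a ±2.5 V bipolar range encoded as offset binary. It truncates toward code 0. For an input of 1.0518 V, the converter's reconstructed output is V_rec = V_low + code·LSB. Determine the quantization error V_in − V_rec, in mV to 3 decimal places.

LSB = 5/2^14 = 305.18 µV.
Scaled input = 11638.5382 LSBs, so code = 11638.
Reconstructed: 1.0516357 V.
Error = 1.0518 − 1.0516357 = 0.000164258 V = 0.164 mV.

0.164 mV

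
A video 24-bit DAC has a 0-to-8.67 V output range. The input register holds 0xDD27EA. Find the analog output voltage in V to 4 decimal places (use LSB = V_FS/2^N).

LSB = 8.67 V / 2^24 = 0.52 µV.
Code 0xDD27EA = 14493674 decimal.
V_out = 0 + 14493674 × 5.16772e-07 V = 7.48993 V.

7.4899 V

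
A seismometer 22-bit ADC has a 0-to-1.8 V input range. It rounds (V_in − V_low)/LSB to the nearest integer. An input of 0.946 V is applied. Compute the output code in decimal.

With 4194304 levels over 1.8 V, one step is 0.43 µV.
(V_in − V_low)/LSB = (0.946 − 0) / 4.29153e-07 = 2204339.769.
So the output code is 2204340.

code 2204340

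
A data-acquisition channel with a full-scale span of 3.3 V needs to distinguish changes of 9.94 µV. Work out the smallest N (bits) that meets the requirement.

Number of steps required ≥ 3.3 V / 9.94 µV = 331991.95.
Need 2^N ≥ 331991.95; 2^18 = 262144, 2^19 = 524288.
Minimum N = 19.

19 bits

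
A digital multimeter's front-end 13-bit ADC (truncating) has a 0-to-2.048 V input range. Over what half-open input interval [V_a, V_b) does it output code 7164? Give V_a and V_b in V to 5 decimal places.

LSB = 2.048/2^13 = 250.00 µV.
V_a = V_low + 7164·LSB = 1.791 V; V_b = V_low + 7165·LSB = 1.79125 V.

[1.79100 V, 1.79125 V)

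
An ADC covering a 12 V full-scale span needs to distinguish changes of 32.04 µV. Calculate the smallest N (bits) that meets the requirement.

19 bits

Number of steps required ≥ 12 V / 32.04 µV = 374531.84.
Need 2^N ≥ 374531.84; 2^18 = 262144, 2^19 = 524288.
Minimum N = 19.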